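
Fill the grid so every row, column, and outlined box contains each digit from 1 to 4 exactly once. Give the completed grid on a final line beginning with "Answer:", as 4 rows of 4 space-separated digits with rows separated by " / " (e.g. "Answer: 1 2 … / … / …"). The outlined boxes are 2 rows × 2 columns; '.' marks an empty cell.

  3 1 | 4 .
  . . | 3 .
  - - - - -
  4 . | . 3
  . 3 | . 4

Step 1. [r2c1∈{2}] r2c1's peers cover all but 2, so r2c1=2.
Step 2. [r4c3∈{1,2}] in row 4, 2 fits only at r4c3. So r4c3=2.
Step 3. [r4c1∈{1}] r4c1 has the single candidate 1 ⇒ r4c1=1.
Step 4. [r2c4∈{1}] nothing but 1 survives at r2c4. So r2c4=1.
Step 5. [r2c2∈{4}] r2c2 has the single candidate 4. So r2c2=4.
Step 6. [r3c2∈{2}] nothing but 2 survives at r3c2, so r3c2=2.
Step 7. [r3c3∈{1}] only 1 remains possible at r3c3, so r3c3=1.
Step 8. [r1c4∈{2}] nothing but 2 survives at r1c4, so r1c4=2.

Answer: 3 1 4 2 / 2 4 3 1 / 4 2 1 3 / 1 3 2 4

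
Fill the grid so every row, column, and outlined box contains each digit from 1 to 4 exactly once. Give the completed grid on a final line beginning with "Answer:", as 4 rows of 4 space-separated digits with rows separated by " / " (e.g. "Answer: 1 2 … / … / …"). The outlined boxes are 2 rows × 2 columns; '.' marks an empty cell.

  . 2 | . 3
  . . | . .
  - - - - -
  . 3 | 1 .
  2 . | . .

Step 1. [r1c3∈{4}] r1c3 is down to just 4. So r1c3=4.
Step 2. [r3c1∈{4}] r3c1's peers cover all but 4, so r3c1=4.
Step 3. [r2c4∈{1,2}] col 4 places 1 nowhere but r2c4 ⇒ r2c4=1.
Step 4. [r2c3∈{2}] r2c3 is down to just 2 ⇒ r2c3=2.
Step 5. [r4c2∈{1}] nothing but 1 survives at r4c2 ⇒ r4c2=1.
Step 6. [r4c3∈{3}] r4c3 is down to just 3, so r4c3=3.
Step 7. [r3c4∈{2}] r3c4 has the single candidate 2. So r3c4=2.
Step 8. [r2c2∈{4}] only 4 remains possible at r2c2 ⇒ r2c2=4.
Step 9. [r4c4∈{4}] r4c4 is down to just 4 ⇒ r4c4=4.
Step 10. [r1c1∈{1}] r1c1 has the single candidate 1, so r1c1=1.
Step 11. [r2c1∈{3}] r2c1 is down to just 3, so r2c1=3.

Answer: 1 2 4 3 / 3 4 2 1 / 4 3 1 2 / 2 1 3 4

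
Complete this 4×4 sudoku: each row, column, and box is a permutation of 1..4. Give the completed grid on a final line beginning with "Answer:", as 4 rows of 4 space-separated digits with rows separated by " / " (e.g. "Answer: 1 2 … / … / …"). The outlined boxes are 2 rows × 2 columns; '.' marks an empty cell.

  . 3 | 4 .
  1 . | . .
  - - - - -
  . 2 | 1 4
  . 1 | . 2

Step 1. [r4c3∈{3}] only 3 remains possible at r4c3 ⇒ r4c3=3.
Step 2. [r2c4∈{3}] r2c4 has the single candidate 3, so r2c4=3.
Step 3. [r1c1∈{2}] only 2 remains possible at r1c1. So r1c1=2.
Step 4. [r2c2∈{4}] r2c2's peers cover all but 4, so r2c2=4.
Step 5. [r2c3∈{2}] r2c3's peers cover all but 2 ⇒ r2c3=2.
Step 6. [r3c1∈{3}] only 3 remains possible at r3c1 ⇒ r3c1=3.
Step 7. [r1c4∈{1}] r1c4 has the single candidate 1 ⇒ r1c4=1.
Step 8. [r4c1∈{4}] nothing but 4 survives at r4c1 ⇒ r4c1=4.

Answer: 2 3 4 1 / 1 4 2 3 / 3 2 1 4 / 4 1 3 2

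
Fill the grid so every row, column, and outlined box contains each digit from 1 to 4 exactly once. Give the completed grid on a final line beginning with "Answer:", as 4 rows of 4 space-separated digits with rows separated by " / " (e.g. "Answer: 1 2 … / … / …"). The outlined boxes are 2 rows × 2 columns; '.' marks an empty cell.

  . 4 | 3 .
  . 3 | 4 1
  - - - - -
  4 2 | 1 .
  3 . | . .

Step 1. [r1c4∈{2}] nothing but 2 survives at r1c4 ⇒ r1c4=2.
Step 2. [r4c3∈{2}] r4c3 has the single candidate 2. So r4c3=2.
Step 3. [r4c4∈{4}] r4c4 is down to just 4. So r4c4=4.
Step 4. [r4c2∈{1}] r4c2 is down to just 1 ⇒ r4c2=1.
Step 5. [r3c4∈{3}] nothing but 3 survives at r3c4 ⇒ r3c4=3.
Step 6. [r1c1∈{1}] nothing but 1 survives at r1c1 ⇒ r1c1=1.
Step 7. [r2c1∈{2}] only 2 remains possible at r2c1 ⇒ r2c1=2.

Answer: 1 4 3 2 / 2 3 4 1 / 4 2 1 3 / 3 1 2 4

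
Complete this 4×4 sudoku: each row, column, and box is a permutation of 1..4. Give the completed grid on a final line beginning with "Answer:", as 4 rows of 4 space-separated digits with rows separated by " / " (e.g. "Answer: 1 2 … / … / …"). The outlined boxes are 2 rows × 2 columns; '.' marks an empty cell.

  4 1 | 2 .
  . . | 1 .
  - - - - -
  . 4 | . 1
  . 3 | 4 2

Step 1. [r2c1∈{2,3}] col 1 places 3 nowhere but r2c1, so r2c1=3.
Step 2. [r1c4∈{3}] only 3 remains possible at r1c4 ⇒ r1c4=3.
Step 3. [r3c3∈{3}] only 3 remains possible at r3c3. So r3c3=3.
Step 4. [r3c1∈{2}] r3c1 is down to just 2, so r3c1=2.
Step 5. [r4c1∈{1}] r4c1 is down to just 1, so r4c1=1.
Step 6. [r2c4∈{4}] r2c4's peers cover all but 4 ⇒ r2c4=4.
Step 7. [r2c2∈{2}] r2c2 has the single candidate 2. So r2c2=2.

Answer: 4 1 2 3 / 3 2 1 4 / 2 4 3 1 / 1 3 4 2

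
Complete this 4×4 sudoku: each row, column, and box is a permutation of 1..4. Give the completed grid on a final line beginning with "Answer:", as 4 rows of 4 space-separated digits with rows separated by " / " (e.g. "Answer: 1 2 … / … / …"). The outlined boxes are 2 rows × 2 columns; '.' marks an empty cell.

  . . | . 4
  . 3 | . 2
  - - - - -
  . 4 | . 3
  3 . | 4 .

Step 1. [r4c2∈{1,2}] row 4 places 2 nowhere but r4c2, so r4c2=2.
Step 2. [r2c3∈{1}] nothing but 1 survives at r2c3. So r2c3=1.
Step 3. [r1c1∈{1,2}] across row 1, 2 lands solely at r1c1 ⇒ r1c1=2.
Step 4. [r3c3∈{2}] only 2 remains possible at r3c3, so r3c3=2.
Step 5. [r2c1∈{4}] nothing but 4 survives at r2c1, so r2c1=4.
Step 6. [r1c3∈{3}] only 3 remains possible at r1c3 ⇒ r1c3=3.
Step 7. [r4c4∈{1}] r4c4 is down to just 1. So r4c4=1.
Step 8. [r3c1∈{1}] only 1 remains possible at r3c1. So r3c1=1.
Step 9. [r1c2∈{1}] r1c2 is down to just 1. So r1c2=1.

Answer: 2 1 3 4 / 4 3 1 2 / 1 4 2 3 / 3 2 4 1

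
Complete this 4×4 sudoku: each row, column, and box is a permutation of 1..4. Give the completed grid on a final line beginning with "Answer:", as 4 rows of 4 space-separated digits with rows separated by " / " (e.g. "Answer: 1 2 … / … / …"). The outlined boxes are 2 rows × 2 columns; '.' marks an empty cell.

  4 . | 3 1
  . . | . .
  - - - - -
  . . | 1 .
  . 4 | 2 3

Step 1. [r2c2∈{1,2,3}] in col 2, 1 fits only at r2c2. So r2c2=1.
Step 2. [r3c2∈{2,3}] across col 2, 3 lands solely at r3c2. So r3c2=3.
Step 3. [r2c4∈{2,4}] r2c4 is the only open cell in col 4 admitting 2. So r2c4=2.
Step 4. [r3c4∈{4}] r3c4 has the single candidate 4. So r3c4=4.
Step 5. [r3c1∈{2}] nothing but 2 survives at r3c1 ⇒ r3c1=2.
Step 6. [r1c2∈{2}] r1c2's peers cover all but 2, so r1c2=2.
Step 7. [r4c1∈{1}] r4c1 has the single candidate 1 ⇒ r4c1=1.
Step 8. [r2c1∈{3}] r2c1 is down to just 3 ⇒ r2c1=3.
Step 9. [r2c3∈{4}] r2c3 has the single candidate 4 ⇒ r2c3=4.

Answer: 4 2 3 1 / 3 1 4 2 / 2 3 1 4 / 1 4 2 3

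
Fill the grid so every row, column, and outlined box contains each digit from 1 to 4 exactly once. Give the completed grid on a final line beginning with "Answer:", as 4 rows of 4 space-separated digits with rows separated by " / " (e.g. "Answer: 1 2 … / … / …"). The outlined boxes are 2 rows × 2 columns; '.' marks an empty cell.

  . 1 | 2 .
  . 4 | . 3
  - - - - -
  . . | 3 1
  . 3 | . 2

Step 1. [r3c1∈{2,4}] across row 3, 4 lands solely at r3c1, so r3c1=4.
Step 2. [r1c1∈{3}] r1c1 is down to just 3, so r1c1=3.
Step 3. [r3c2∈{2}] nothing but 2 survives at r3c2. So r3c2=2.
Step 4. [r4c3∈{4}] nothing but 4 survives at r4c3. So r4c3=4.
Step 5. [r2c3∈{1}] only 1 remains possible at r2c3. So r2c3=1.
Step 6. [r2c1∈{2}] r2c1 is down to just 2, so r2c1=2.
Step 7. [r1c4∈{4}] r1c4's peers cover all but 4. So r1c4=4.
Step 8. [r4c1∈{1}] r4c1 has the single candidate 1. So r4c1=1.

Answer: 3 1 2 4 / 2 4 1 3 / 4 2 3 1 / 1 3 4 2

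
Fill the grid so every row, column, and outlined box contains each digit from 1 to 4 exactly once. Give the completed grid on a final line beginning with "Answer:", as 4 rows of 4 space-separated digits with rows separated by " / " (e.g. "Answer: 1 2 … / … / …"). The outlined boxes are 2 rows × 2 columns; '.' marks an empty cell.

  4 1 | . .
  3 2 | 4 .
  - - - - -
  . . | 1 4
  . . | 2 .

Step 1. [r4c4∈{3}] r4c4's peers cover all but 3. So r4c4=3.
Step 2. [r2c4∈{1}] only 1 remains possible at r2c4, so r2c4=1.
Step 3. [r1c3∈{3}] r1c3's peers cover all but 3 ⇒ r1c3=3.
Step 4. [r4c1∈{1}] only 1 remains possible at r4c1. So r4c1=1.
Step 5. [r4c2∈{4}] nothing but 4 survives at r4c2 ⇒ r4c2=4.
Step 6. [r3c2∈{3}] r3c2's peers cover all but 3. So r3c2=3.
Step 7. [r1c4∈{2}] r1c4 is down to just 2 ⇒ r1c4=2.
Step 8. [r3c1∈{2}] nothing but 2 survives at r3c1. So r3c1=2.

Answer: 4 1 3 2 / 3 2 4 1 / 2 3 1 4 / 1 4 2 3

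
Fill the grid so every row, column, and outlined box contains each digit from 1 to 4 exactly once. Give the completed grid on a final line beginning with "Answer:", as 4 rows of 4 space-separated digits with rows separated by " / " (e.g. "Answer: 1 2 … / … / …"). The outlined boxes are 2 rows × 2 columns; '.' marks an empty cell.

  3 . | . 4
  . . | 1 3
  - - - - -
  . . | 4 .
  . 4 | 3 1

Step 1. [r4c1∈{2}] r4c1 has the single candidate 2. So r4c1=2.
Step 2. [r1c2∈{1,2}] 1 has one home in row 1: r1c2 ⇒ r1c2=1.
Step 3. [r2c2∈{2}] only 2 remains possible at r2c2 ⇒ r2c2=2.
Step 4. [r2c1∈{4}] only 4 remains possible at r2c1, so r2c1=4.
Step 5. [r1c3∈{2}] only 2 remains possible at r1c3. So r1c3=2.
Step 6. [r3c4∈{2}] nothing but 2 survives at r3c4. So r3c4=2.
Step 7. [r3c2∈{3}] nothing but 3 survives at r3c2. So r3c2=3.
Step 8. [r3c1∈{1}] nothing but 1 survives at r3c1, so r3c1=1.

Answer: 3 1 2 4 / 4 2 1 3 / 1 3 4 2 / 2 4 3 1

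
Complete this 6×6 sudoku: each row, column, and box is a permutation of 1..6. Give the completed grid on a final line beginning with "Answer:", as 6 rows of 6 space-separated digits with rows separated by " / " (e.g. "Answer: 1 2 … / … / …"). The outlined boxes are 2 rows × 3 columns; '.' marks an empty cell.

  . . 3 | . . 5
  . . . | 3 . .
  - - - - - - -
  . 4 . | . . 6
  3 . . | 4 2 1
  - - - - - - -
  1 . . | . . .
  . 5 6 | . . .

Step 1. [r3c4∈{5}] r3c4's peers cover all but 5 ⇒ r3c4=5.
Step 2. [r3c1∈{2}] r3c1 has the single candidate 2. So r3c1=2.
Step 3. [r6c1∈{4}] r6c1 has the single candidate 4 ⇒ r6c1=4.
Step 4. [r1c5∈{1,4,6}] in row 1, 4 fits only at r1c5, so r1c5=4.
Step 5. [r2c6∈{2}] r2c6 is down to just 2 ⇒ r2c6=2.
Step 6. [r1c1∈{6}] only 6 remains possible at r1c1, so r1c1=6.
Step 7. [r6c6∈{3}] nothing but 3 survives at r6c6. So r6c6=3.
Step 8. [r2c2∈{1}] nothing but 1 survives at r2c2, so r2c2=1.
Step 9. [r6c4∈{1,2}] across row 6, 2 lands solely at r6c4. So r6c4=2.
Step 10. [r5c4∈{6}] nothing but 6 survives at r5c4, so r5c4=6.
Step 11. [r5c3∈{2}] r5c3 is down to just 2. So r5c3=2.
Step 12. [r4c3∈{5}] nothing but 5 survives at r4c3, so r4c3=5.
Step 13. [r5c6∈{4}] r5c6 has the single candidate 4, so r5c6=4.
Step 14. [r5c5∈{5}] nothing but 5 survives at r5c5. So r5c5=5.
Step 15. [r2c3∈{4}] nothing but 4 survives at r2c3. So r2c3=4.
Step 16. [r1c4∈{1}] r1c4 has the single candidate 1, so r1c4=1.
Step 17. [r5c2∈{3}] r5c2 has the single candidate 3 ⇒ r5c2=3.
Step 18. [r2c5∈{6}] r2c5 is down to just 6. So r2c5=6.
Step 19. [r3c5∈{3}] r3c5 has the single candidate 3, so r3c5=3.
Step 20. [r2c1∈{5}] r2c1 has the single candidate 5. So r2c1=5.
Step 21. [r4c2∈{6}] nothing but 6 survives at r4c2, so r4c2=6.
Step 22. [r6c5∈{1}] nothing but 1 survives at r6c5. So r6c5=1.
Step 23. [r1c2∈{2}] nothing but 2 survives at r1c2 ⇒ r1c2=2.
Step 24. [r3c3∈{1}] r3c3 has the single candidate 1. So r3c3=1.

Answer: 6 2 3 1 4 5 / 5 1 4 3 6 2 / 2 4 1 5 3 6 / 3 6 5 4 2 1 / 1 3 2 6 5 4 / 4 5 6 2 1 3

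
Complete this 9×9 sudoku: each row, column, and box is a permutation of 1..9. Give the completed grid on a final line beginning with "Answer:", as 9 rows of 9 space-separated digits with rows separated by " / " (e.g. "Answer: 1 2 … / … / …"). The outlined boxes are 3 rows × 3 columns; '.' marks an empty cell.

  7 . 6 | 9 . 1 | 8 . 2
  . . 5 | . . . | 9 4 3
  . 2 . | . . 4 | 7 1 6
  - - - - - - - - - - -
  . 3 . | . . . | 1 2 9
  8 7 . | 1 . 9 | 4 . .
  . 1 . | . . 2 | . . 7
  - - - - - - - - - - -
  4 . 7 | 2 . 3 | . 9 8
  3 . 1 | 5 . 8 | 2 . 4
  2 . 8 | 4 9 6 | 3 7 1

Step 1. [r3c5∈{3,5,8}] in row 3, 5 fits only at r3c5. So r3c5=5.
Step 2. [r6c8∈{3,5,6,8}] in col 8, 8 fits only at r6c8, so r6c8=8.
Step 3. [r3c4∈{3,8}] 8 has one home in row 3: r3c4. So r3c4=8.
Step 4. [r2c6∈{7}] nothing but 7 survives at r2c6, so r2c6=7.
Step 5. [r6c4∈{3,6}] col 4 places 3 nowhere but r6c4 ⇒ r6c4=3.
Step 6. [r5c5∈{6}] nothing but 6 survives at r5c5. So r5c5=6.
Step 7. [r7c7∈{5,6}] in box 9, 5 fits only at r7c7 ⇒ r7c7=5.
Step 8. [r6c1∈{5,6,9}] row 6 places 5 nowhere but r6c1. So r6c1=5.
Step 9. [r6c5∈{4}] only 4 remains possible at r6c5, so r6c5=4.
Step 10. [r4c5∈{7,8}] 8 has one home in row 4: r4c5 ⇒ r4c5=8.
Step 11. [r5c8∈{3,5}] in row 5, 3 fits only at r5c8, so r5c8=3.
Step 12. [r8c2∈{6,9}] r8c2 is the only open cell in row 8 admitting 9 ⇒ r8c2=9.
Step 13. [r3c1∈{9}] r3c1 has the single candidate 9 ⇒ r3c1=9.
Step 14. [r1c5∈{3}] nothing but 3 survives at r1c5. So r1c5=3.
Step 15. [r4c1∈{6}] r4c1 has the single candidate 6, so r4c1=6.
Step 16. [r8c5∈{7}] r8c5 is down to just 7 ⇒ r8c5=7.
Step 17. [r4c3∈{4}] r4c3 has the single candidate 4. So r4c3=4.
Step 18. [r5c3∈{2}] only 2 remains possible at r5c3, so r5c3=2.
Step 19. [r7c5∈{1}] r7c5 is down to just 1. So r7c5=1.
Step 20. [r6c3∈{9}] r6c3 is down to just 9, so r6c3=9.
Step 21. [r4c6∈{5}] r4c6 has the single candidate 5. So r4c6=5.
Step 22. [r8c8∈{6}] only 6 remains possible at r8c8 ⇒ r8c8=6.
Step 23. [r4c4∈{7}] r4c4's peers cover all but 7 ⇒ r4c4=7.
Step 24. [r2c1∈{1}] r2c1's peers cover all but 1. So r2c1=1.
Step 25. [r6c7∈{6}] only 6 remains possible at r6c7 ⇒ r6c7=6.
Step 26. [r3c3∈{3}] r3c3 is down to just 3 ⇒ r3c3=3.
Step 27. [r2c2∈{8}] only 8 remains possible at r2c2. So r2c2=8.
Step 28. [r2c5∈{2}] nothing but 2 survives at r2c5, so r2c5=2.
Step 29. [r1c8∈{5}] r1c8 has the single candidate 5, so r1c8=5.
Step 30. [r1c2∈{4}] r1c2 is down to just 4. So r1c2=4.
Step 31. [r5c9∈{5}] r5c9's peers cover all but 5 ⇒ r5c9=5.
Step 32. [r2c4∈{6}] only 6 remains possible at r2c4 ⇒ r2c4=6.
Step 33. [r7c2∈{6}] r7c2 is down to just 6. So r7c2=6.
Step 34. [r9c2∈{5}] r9c2's peers cover all but 5, so r9c2=5.

Answer: 7 4 6 9 3 1 8 5 2 / 1 8 5 6 2 7 9 4 3 / 9 2 3 8 5 4 7 1 6 / 6 3 4 7 8 5 1 2 9 / 8 7 2 1 6 9 4 3 5 / 5 1 9 3 4 2 6 8 7 / 4 6 7 2 1 3 5 9 8 / 3 9 1 5 7 8 2 6 4 / 2 5 8 4 9 6 3 7 1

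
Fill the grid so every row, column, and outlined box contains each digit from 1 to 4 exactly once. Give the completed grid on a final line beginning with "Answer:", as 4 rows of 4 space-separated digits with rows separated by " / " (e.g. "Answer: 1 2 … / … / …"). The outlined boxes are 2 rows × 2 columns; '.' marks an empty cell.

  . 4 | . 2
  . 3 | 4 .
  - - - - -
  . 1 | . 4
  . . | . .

Step 1. [r4c4∈{1,3}] col 4 places 3 nowhere but r4c4, so r4c4=3.
Step 2. [r2c1∈{1,2}] r2c1 is the only open cell in row 2 admitting 2. So r2c1=2.
Step 3. [r4c3∈{1,2}] 1 has one home in row 4: r4c3, so r4c3=1.
Step 4. [r1c3∈{3}] r1c3's peers cover all but 3, so r1c3=3.
Step 5. [r1c1∈{1}] r1c1 is down to just 1 ⇒ r1c1=1.
Step 6. [r3c3∈{2}] r3c3 is down to just 2. So r3c3=2.
Step 7. [r4c1∈{4}] only 4 remains possible at r4c1 ⇒ r4c1=4.
Step 8. [r3c1∈{3}] r3c1 has the single candidate 3 ⇒ r3c1=3.
Step 9. [r4c2∈{2}] nothing but 2 survives at r4c2 ⇒ r4c2=2.
Step 10. [r2c4∈{1}] r2c4's peers cover all but 1, so r2c4=1.

Answer: 1 4 3 2 / 2 3 4 1 / 3 1 2 4 / 4 2 1 3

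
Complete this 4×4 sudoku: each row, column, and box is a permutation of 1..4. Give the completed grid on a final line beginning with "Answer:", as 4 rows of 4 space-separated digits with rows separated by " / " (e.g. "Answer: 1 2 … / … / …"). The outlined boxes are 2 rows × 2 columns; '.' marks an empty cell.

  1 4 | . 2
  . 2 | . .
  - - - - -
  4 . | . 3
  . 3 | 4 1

Step 1. [r2c3∈{1,3}] row 2 places 1 nowhere but r2c3, so r2c3=1.
Step 2. [r3c3∈{2}] nothing but 2 survives at r3c3. So r3c3=2.
Step 3. [r2c4∈{4}] r2c4 has the single candidate 4 ⇒ r2c4=4.
Step 4. [r3c2∈{1}] r3c2 has the single candidate 1, so r3c2=1.
Step 5. [r2c1∈{3}] nothing but 3 survives at r2c1 ⇒ r2c1=3.
Step 6. [r1c3∈{3}] r1c3 is down to just 3. So r1c3=3.
Step 7. [r4c1∈{2}] r4c1 is down to just 2, so r4c1=2.

Answer: 1 4 3 2 / 3 2 1 4 / 4 1 2 3 / 2 3 4 1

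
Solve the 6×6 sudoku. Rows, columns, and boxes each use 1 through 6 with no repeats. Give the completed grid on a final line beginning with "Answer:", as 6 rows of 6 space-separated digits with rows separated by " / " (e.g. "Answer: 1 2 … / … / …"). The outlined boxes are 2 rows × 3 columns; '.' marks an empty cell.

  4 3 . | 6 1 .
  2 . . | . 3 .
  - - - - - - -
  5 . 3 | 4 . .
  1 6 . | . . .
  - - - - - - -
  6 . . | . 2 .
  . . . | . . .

Step 1. [r2c4∈{5}] r2c4 has the single candidate 5, so r2c4=5.
Step 2. [r6c5∈{4,5,6}] across col 5, 4 lands solely at r6c5 ⇒ r6c5=4.
Step 3. [r6c6∈{1,3,5,6}] row 6 places 6 nowhere but r6c6, so r6c6=6.
Step 4. [r5c6∈{1,3,5}] in box 6, 5 fits only at r5c6. So r5c6=5.
Step 5. [r4c4∈{2,3}] in col 4, 2 fits only at r4c4 ⇒ r4c4=2.
Step 6. [r6c2∈{1,2,5}] across col 2, 5 lands solely at r6c2. So r6c2=5.
Step 7. [r5c4∈{1,3}] in row 5, 3 fits only at r5c4 ⇒ r5c4=3.
Step 8. [r2c2∈{1}] r2c2's peers cover all but 1 ⇒ r2c2=1.
Step 9. [r5c3∈{1,4}] row 5 places 1 nowhere but r5c3, so r5c3=1.
Step 10. [r4c5∈{5}] nothing but 5 survives at r4c5, so r4c5=5.
Step 11. [r3c2∈{2}] r3c2 has the single candidate 2. So r3c2=2.
Step 12. [r5c2∈{4}] only 4 remains possible at r5c2 ⇒ r5c2=4.
Step 13. [r4c3∈{4}] r4c3's peers cover all but 4. So r4c3=4.
Step 14. [r4c6∈{3}] nothing but 3 survives at r4c6 ⇒ r4c6=3.
Step 15. [r1c3∈{5}] r1c3 is down to just 5, so r1c3=5.
Step 16. [r3c5∈{6}] r3c5's peers cover all but 6 ⇒ r3c5=6.
Step 17. [r3c6∈{1}] nothing but 1 survives at r3c6, so r3c6=1.
Step 18. [r6c4∈{1}] only 1 remains possible at r6c4 ⇒ r6c4=1.
Step 19. [r2c3∈{6}] only 6 remains possible at r2c3, so r2c3=6.
Step 20. [r2c6∈{4}] r2c6 is down to just 4, so r2c6=4.
Step 21. [r6c1∈{3}] r6c1 is down to just 3, so r6c1=3.
Step 22. [r6c3∈{2}] nothing but 2 survives at r6c3, so r6c3=2.
Step 23. [r1c6∈{2}] r1c6 has the single candidate 2 ⇒ r1c6=2.

Answer: 4 3 5 6 1 2 / 2 1 6 5 3 4 / 5 2 3 4 6 1 / 1 6 4 2 5 3 / 6 4 1 3 2 5 / 3 5 2 1 4 6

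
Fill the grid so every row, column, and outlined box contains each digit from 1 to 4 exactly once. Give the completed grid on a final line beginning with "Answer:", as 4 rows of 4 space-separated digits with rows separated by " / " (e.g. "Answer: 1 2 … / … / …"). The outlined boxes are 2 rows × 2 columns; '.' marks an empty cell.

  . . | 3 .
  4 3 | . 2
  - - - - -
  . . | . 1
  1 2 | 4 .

Step 1. [r3c3∈{2}] nothing but 2 survives at r3c3 ⇒ r3c3=2.
Step 2. [r1c4∈{4}] r1c4's peers cover all but 4, so r1c4=4.
Step 3. [r1c2∈{1}] r1c2 has the single candidate 1, so r1c2=1.
Step 4. [r3c1∈{3}] r3c1 is down to just 3, so r3c1=3.
Step 5. [r1c1∈{2}] nothing but 2 survives at r1c1 ⇒ r1c1=2.
Step 6. [r3c2∈{4}] nothing but 4 survives at r3c2, so r3c2=4.
Step 7. [r2c3∈{1}] r2c3 has the single candidate 1. So r2c3=1.
Step 8. [r4c4∈{3}] r4c4's peers cover all but 3 ⇒ r4c4=3.

Answer: 2 1 3 4 / 4 3 1 2 / 3 4 2 1 / 1 2 4 3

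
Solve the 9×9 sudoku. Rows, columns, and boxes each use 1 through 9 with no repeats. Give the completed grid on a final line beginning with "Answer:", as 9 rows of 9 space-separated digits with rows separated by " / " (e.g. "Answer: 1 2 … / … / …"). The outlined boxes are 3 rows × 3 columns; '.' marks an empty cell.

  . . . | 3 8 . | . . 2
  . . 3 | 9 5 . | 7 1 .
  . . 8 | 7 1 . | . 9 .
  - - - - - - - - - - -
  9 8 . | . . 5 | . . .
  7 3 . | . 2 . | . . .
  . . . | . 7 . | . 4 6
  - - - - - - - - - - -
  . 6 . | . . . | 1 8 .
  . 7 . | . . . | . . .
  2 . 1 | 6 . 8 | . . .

Step 1. [r5c8∈{5}] r5c8 is down to just 5 ⇒ r5c8=5.
Step 2. [r1c8∈{6}] only 6 remains possible at r1c8. So r1c8=6.
Step 3. [r1c6∈{4}] r1c6 is down to just 4, so r1c6=4.
Step 4. [r1c7∈{5}] only 5 remains possible at r1c7. So r1c7=5.
Step 5. [r4c5∈{3,4,6}] in col 5, 6 fits only at r4c5 ⇒ r4c5=6.
Step 6. [r6c6∈{1,3,9}] across box 5, 3 lands solely at r6c6, so r6c6=3.
Step 7. [r6c7∈{2,8,9}] r6c7 is the only open cell in row 6 admitting 9, so r6c7=9.
Step 8. [r8c1∈{3,4,5,8}] r8c1 is the only open cell in row 8 admitting 8 ⇒ r8c1=8.
Step 9. [r7c1∈{3,4,5}] in col 1, 3 fits only at r7c1 ⇒ r7c1=3.
Step 10. [r7c6∈{2,7,9}] in col 6, 7 fits only at r7c6. So r7c6=7.
Step 11. [r7c4∈{2,4,5}] 2 has one home in row 7: r7c4 ⇒ r7c4=2.
Step 12. [r8c4∈{1,4,5}] across col 4, 5 lands solely at r8c4. So r8c4=5.
Step 13. [r8c7∈{2,3,4,6}] r8c7 is the only open cell in row 8 admitting 6 ⇒ r8c7=6.
Step 14. [r4c7∈{2,3}] r4c7 is the only open cell in col 7 admitting 2, so r4c7=2.
Step 15. [r4c3∈{4}] nothing but 4 survives at r4c3. So r4c3=4.
Step 16. [r9c2∈{4,5,9}] across box 7, 4 lands solely at r9c2 ⇒ r9c2=4.
Step 17. [r9c7∈{3}] nothing but 3 survives at r9c7, so r9c7=3.
Step 18. [r8c3∈{9}] only 9 remains possible at r8c3. So r8c3=9.
Step 19. [r4c4∈{1}] r4c4 is down to just 1 ⇒ r4c4=1.
Step 20. [r8c9∈{4}] r8c9 has the single candidate 4 ⇒ r8c9=4.
Step 21. [r9c9∈{5,7,9}] r9c9 is the only open cell in row 9 admitting 5, so r9c9=5.
Step 22. [r2c2∈{2}] only 2 remains possible at r2c2, so r2c2=2.
Step 23. [r4c8∈{3,7}] col 8 places 3 nowhere but r4c8 ⇒ r4c8=3.
Step 24. [r5c7∈{8}] r5c7's peers cover all but 8 ⇒ r5c7=8.
Step 25. [r2c1∈{4,6}] row 2 places 4 nowhere but r2c1, so r2c1=4.
Step 26. [r3c1∈{5,6}] across col 1, 6 lands solely at r3c1, so r3c1=6.
Step 27. [r6c1∈{1,5}] 5 has one home in col 1: r6c1 ⇒ r6c1=5.
Step 28. [r6c2∈{1}] r6c2 has the single candidate 1, so r6c2=1.
Step 29. [r9c5∈{9}] nothing but 9 survives at r9c5. So r9c5=9.
Step 30. [r3c7∈{4}] r3c7 is down to just 4, so r3c7=4.
Step 31. [r2c9∈{8}] only 8 remains possible at r2c9 ⇒ r2c9=8.
Step 32. [r8c6∈{1}] r8c6 has the single candidate 1, so r8c6=1.
Step 33. [r5c4∈{4}] nothing but 4 survives at r5c4 ⇒ r5c4=4.
Step 34. [r6c3∈{2}] r6c3 is down to just 2. So r6c3=2.
Step 35. [r5c6∈{9}] nothing but 9 survives at r5c6, so r5c6=9.
Step 36. [r7c5∈{4}] r7c5 has the single candidate 4. So r7c5=4.
Step 37. [r2c6∈{6}] nothing but 6 survives at r2c6, so r2c6=6.
Step 38. [r4c9∈{7}] r4c9's peers cover all but 7 ⇒ r4c9=7.
Step 39. [r6c4∈{8}] r6c4 is down to just 8. So r6c4=8.
Step 40. [r7c3∈{5}] r7c3's peers cover all but 5, so r7c3=5.
Step 41. [r1c3∈{7}] only 7 remains possible at r1c3, so r1c3=7.
Step 42. [r3c9∈{3}] r3c9 has the single candidate 3. So r3c9=3.
Step 43. [r7c9∈{9}] r7c9's peers cover all but 9, so r7c9=9.
Step 44. [r3c2∈{5}] nothing but 5 survives at r3c2, so r3c2=5.
Step 45. [r8c8∈{2}] only 2 remains possible at r8c8, so r8c8=2.
Step 46. [r5c3∈{6}] only 6 remains possible at r5c3, so r5c3=6.
Step 47. [r9c8∈{7}] r9c8 is down to just 7, so r9c8=7.
Step 48. [r5c9∈{1}] r5c9 is down to just 1 ⇒ r5c9=1.
Step 49. [r1c2∈{9}] r1c2 has the single candidate 9 ⇒ r1c2=9.
Step 50. [r1c1∈{1}] r1c1 is down to just 1. So r1c1=1.
Step 51. [r8c5∈{3}] nothing but 3 survives at r8c5. So r8c5=3.
Step 52. [r3c6∈{2}] only 2 remains possible at r3c6. So r3c6=2.

Answer: 1 9 7 3 8 4 5 6 2 / 4 2 3 9 5 6 7 1 8 / 6 5 8 7 1 2 4 9 3 / 9 8 4 1 6 5 2 3 7 / 7 3 6 4 2 9 8 5 1 / 5 1 2 8 7 3 9 4 6 / 3 6 5 2 4 7 1 8 9 / 8 7 9 5 3 1 6 2 4 / 2 4 1 6 9 8 3 7 5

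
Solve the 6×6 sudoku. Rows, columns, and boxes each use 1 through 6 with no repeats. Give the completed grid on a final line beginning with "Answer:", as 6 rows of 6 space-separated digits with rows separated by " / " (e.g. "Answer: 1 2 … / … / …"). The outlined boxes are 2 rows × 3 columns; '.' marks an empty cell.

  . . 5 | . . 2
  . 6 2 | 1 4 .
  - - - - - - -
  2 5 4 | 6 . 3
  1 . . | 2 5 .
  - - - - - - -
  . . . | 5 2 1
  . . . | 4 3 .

Step 1. [r1c2∈{1,3,4}] across row 1, 1 lands solely at r1c2 ⇒ r1c2=1.
Step 2. [r4c3∈{3,6}] r4c3 is the only open cell in row 4 admitting 6, so r4c3=6.
Step 3. [r5c1∈{3,4,6}] in row 5, 6 fits only at r5c1, so r5c1=6.
Step 4. [r5c2∈{3,4}] r5c2 is the only open cell in row 5 admitting 4, so r5c2=4.
Step 5. [r1c1∈{3,4}] in row 1, 4 fits only at r1c1 ⇒ r1c1=4.
Step 6. [r3c5∈{1}] nothing but 1 survives at r3c5, so r3c5=1.
Step 7. [r2c6∈{5}] r2c6 is down to just 5, so r2c6=5.
Step 8. [r4c6∈{4}] r4c6 has the single candidate 4. So r4c6=4.
Step 9. [r6c6∈{6}] r6c6's peers cover all but 6. So r6c6=6.
Step 10. [r4c2∈{3}] r4c2's peers cover all but 3 ⇒ r4c2=3.
Step 11. [r2c1∈{3}] only 3 remains possible at r2c1. So r2c1=3.
Step 12. [r1c5∈{6}] only 6 remains possible at r1c5, so r1c5=6.
Step 13. [r6c3∈{1}] r6c3 has the single candidate 1, so r6c3=1.
Step 14. [r5c3∈{3}] nothing but 3 survives at r5c3, so r5c3=3.
Step 15. [r1c4∈{3}] nothing but 3 survives at r1c4. So r1c4=3.
Step 16. [r6c1∈{5}] only 5 remains possible at r6c1, so r6c1=5.
Step 17. [r6c2∈{2}] only 2 remains possible at r6c2 ⇒ r6c2=2.

Answer: 4 1 5 3 6 2 / 3 6 2 1 4 5 / 2 5 4 6 1 3 / 1 3 6 2 5 4 / 6 4 3 5 2 1 / 5 2 1 4 3 6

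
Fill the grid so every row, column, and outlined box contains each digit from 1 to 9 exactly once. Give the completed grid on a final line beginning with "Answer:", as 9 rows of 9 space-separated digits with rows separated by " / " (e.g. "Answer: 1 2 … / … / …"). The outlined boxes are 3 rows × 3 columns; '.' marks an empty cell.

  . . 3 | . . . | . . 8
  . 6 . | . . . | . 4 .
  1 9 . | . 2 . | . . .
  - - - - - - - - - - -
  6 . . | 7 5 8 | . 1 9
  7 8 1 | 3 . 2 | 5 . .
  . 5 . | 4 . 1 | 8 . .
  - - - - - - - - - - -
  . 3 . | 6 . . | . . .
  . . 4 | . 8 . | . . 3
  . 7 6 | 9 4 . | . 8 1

Step 1. [r9c7∈{2}] r9c7's peers cover all but 2. So r9c7=2.
Step 2. [r5c8∈{6}] r5c8 is down to just 6 ⇒ r5c8=6.
Step 3. [r2c5∈{1,3,7,9}] in col 5, 3 fits only at r2c5 ⇒ r2c5=3.
Step 4. [r9c1∈{5}] r9c1 has the single candidate 5, so r9c1=5.
Step 5. [r4c3∈{2}] only 2 remains possible at r4c3 ⇒ r4c3=2.
Step 6. [r7c1∈{2,8,9}] r7c1 is the only open cell in row 7 admitting 2, so r7c1=2.
Step 7. [r3c9∈{5,6,7}] across col 9, 6 lands solely at r3c9, so r3c9=6.
Step 8. [r1c6∈{4,5,6,7,9}] in col 6, 6 fits only at r1c6 ⇒ r1c6=6.
Step 9. [r8c1∈{9}] only 9 remains possible at r8c1, so r8c1=9.
Step 10. [r2c6∈{5,7,9}] 9 has one home in col 6: r2c6 ⇒ r2c6=9.
Step 11. [r2c9∈{2,5,7}] row 2 places 2 nowhere but r2c9 ⇒ r2c9=2.
Step 12. [r7c9∈{4,5,7}] in col 9, 5 fits only at r7c9 ⇒ r7c9=5.
Step 13. [r8c8∈{7}] r8c8's peers cover all but 7, so r8c8=7.
Step 14. [r4c7∈{3,4}] across row 4, 3 lands solely at r4c7. So r4c7=3.
Step 15. [r3c7∈{7}] only 7 remains possible at r3c7, so r3c7=7.
Step 16. [r2c1∈{8}] r2c1's peers cover all but 8 ⇒ r2c1=8.
Step 17. [r3c3∈{5}] only 5 remains possible at r3c3. So r3c3=5.
Step 18. [r2c4∈{1,5}] across row 2, 5 lands solely at r2c4. So r2c4=5.
Step 19. [r7c5∈{1,7}] in row 7, 1 fits only at r7c5, so r7c5=1.
Step 20. [r7c8∈{9}] nothing but 9 survives at r7c8 ⇒ r7c8=9.
Step 21. [r1c2∈{2,4}] in row 1, 2 fits only at r1c2, so r1c2=2.
Step 22. [r6c5∈{6,9}] in row 6, 6 fits only at r6c5 ⇒ r6c5=6.
Step 23. [r2c7∈{1}] only 1 remains possible at r2c7 ⇒ r2c7=1.
Step 24. [r1c8∈{5}] only 5 remains possible at r1c8. So r1c8=5.
Step 25. [r1c7∈{9}] only 9 remains possible at r1c7. So r1c7=9.
Step 26. [r3c4∈{8}] r3c4 is down to just 8, so r3c4=8.
Step 27. [r2c3∈{7}] nothing but 7 survives at r2c3 ⇒ r2c3=7.
Step 28. [r7c7∈{4}] only 4 remains possible at r7c7, so r7c7=4.
Step 29. [r8c6∈{5}] r8c6 has the single candidate 5 ⇒ r8c6=5.
Step 30. [r6c1∈{3}] r6c1 has the single candidate 3, so r6c1=3.
Step 31. [r6c9∈{7}] r6c9 is down to just 7 ⇒ r6c9=7.
Step 32. [r5c5∈{9}] nothing but 9 survives at r5c5, so r5c5=9.
Step 33. [r6c8∈{2}] r6c8 is down to just 2, so r6c8=2.
Step 34. [r7c3∈{8}] r7c3 is down to just 8. So r7c3=8.
Step 35. [r4c2∈{4}] only 4 remains possible at r4c2. So r4c2=4.
Step 36. [r3c8∈{3}] r3c8 has the single candidate 3, so r3c8=3.
Step 37. [r7c6∈{7}] r7c6's peers cover all but 7. So r7c6=7.
Step 38. [r8c2∈{1}] r8c2's peers cover all but 1 ⇒ r8c2=1.
Step 39. [r1c1∈{4}] only 4 remains possible at r1c1 ⇒ r1c1=4.
Step 40. [r5c9∈{4}] only 4 remains possible at r5c9, so r5c9=4.
Step 41. [r6c3∈{9}] only 9 remains possible at r6c3. So r6c3=9.
Step 42. [r8c7∈{6}] nothing but 6 survives at r8c7 ⇒ r8c7=6.
Step 43. [r8c4∈{2}] r8c4 is down to just 2 ⇒ r8c4=2.
Step 44. [r9c6∈{3}] r9c6's peers cover all but 3 ⇒ r9c6=3.
Step 45. [r1c4∈{1}] r1c4 has the single candidate 1 ⇒ r1c4=1.
Step 46. [r1c5∈{7}] r1c5 has the single candidate 7 ⇒ r1c5=7.
Step 47. [r3c6∈{4}] r3c6's peers cover all but 4. So r3c6=4.

Answer: 4 2 3 1 7 6 9 5 8 / 8 6 7 5 3 9 1 4 2 / 1 9 5 8 2 4 7 3 6 / 6 4 2 7 5 8 3 1 9 / 7 8 1 3 9 2 5 6 4 / 3 5 9 4 6 1 8 2 7 / 2 3 8 6 1 7 4 9 5 / 9 1 4 2 8 5 6 7 3 / 5 7 6 9 4 3 2 8 1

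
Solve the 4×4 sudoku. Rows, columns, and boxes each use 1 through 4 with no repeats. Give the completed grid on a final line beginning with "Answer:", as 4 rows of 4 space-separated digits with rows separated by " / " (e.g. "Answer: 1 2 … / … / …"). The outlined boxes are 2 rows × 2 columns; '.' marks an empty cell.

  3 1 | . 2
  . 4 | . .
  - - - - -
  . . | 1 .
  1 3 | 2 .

Step 1. [r3c4∈{3,4}] r3c4 is the only open cell in row 3 admitting 3, so r3c4=3.
Step 2. [r2c1∈{2}] nothing but 2 survives at r2c1. So r2c1=2.
Step 3. [r3c1∈{4}] nothing but 4 survives at r3c1 ⇒ r3c1=4.
Step 4. [r2c3∈{3}] r2c3 has the single candidate 3, so r2c3=3.
Step 5. [r1c3∈{4}] r1c3's peers cover all but 4, so r1c3=4.
Step 6. [r2c4∈{1}] only 1 remains possible at r2c4. So r2c4=1.
Step 7. [r3c2∈{2}] only 2 remains possible at r3c2. So r3c2=2.
Step 8. [r4c4∈{4}] r4c4 has the single candidate 4 ⇒ r4c4=4.

Answer: 3 1 4 2 / 2 4 3 1 / 4 2 1 3 / 1 3 2 4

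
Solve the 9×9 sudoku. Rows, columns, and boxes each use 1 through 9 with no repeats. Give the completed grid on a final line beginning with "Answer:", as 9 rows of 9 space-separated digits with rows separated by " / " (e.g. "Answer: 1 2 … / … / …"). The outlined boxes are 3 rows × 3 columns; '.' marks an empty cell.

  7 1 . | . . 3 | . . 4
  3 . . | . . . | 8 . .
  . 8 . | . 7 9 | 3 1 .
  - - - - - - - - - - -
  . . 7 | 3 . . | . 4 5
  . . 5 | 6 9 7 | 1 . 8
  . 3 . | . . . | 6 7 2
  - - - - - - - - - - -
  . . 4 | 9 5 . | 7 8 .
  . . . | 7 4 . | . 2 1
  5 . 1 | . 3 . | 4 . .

Step 1. [r2c2∈{2,4,5,6,9}] 5 has one home in col 2: r2c2 ⇒ r2c2=5.
Step 2. [r3c9∈{6}] r3c9 is down to just 6. So r3c9=6.
Step 3. [r1c7∈{2,5,9}] 2 has one home in col 7: r1c7 ⇒ r1c7=2.
Step 4. [r7c6∈{1,2,6}] across row 7, 1 lands solely at r7c6, so r7c6=1.
Step 5. [r3c1∈{2,4}] r3c1 is the only open cell in box 1 admitting 4, so r3c1=4.
Step 6. [r2c8∈{9}] r2c8's peers cover all but 9 ⇒ r2c8=9.
Step 7. [r5c1∈{2}] r5c1 is down to just 2, so r5c1=2.
Step 8. [r7c1∈{6}] r7c1 is down to just 6 ⇒ r7c1=6.
Step 9. [r8c2∈{9}] only 9 remains possible at r8c2. So r8c2=9.
Step 10. [r8c1∈{8}] nothing but 8 survives at r8c1 ⇒ r8c1=8.
Step 11. [r6c3∈{8,9}] r6c3 is the only open cell in col 3 admitting 8, so r6c3=8.
Step 12. [r6c5∈{1}] r6c5 has the single candidate 1 ⇒ r6c5=1.
Step 13. [r3c4∈{2,5}] in row 3, 5 fits only at r3c4, so r3c4=5.
Step 14. [r2c4∈{1,2,4}] in row 2, 1 fits only at r2c4. So r2c4=1.
Step 15. [r9c4∈{2,8}] across col 4, 2 lands solely at r9c4. So r9c4=2.
Step 16. [r2c6∈{2,4,6}] across row 2, 4 lands solely at r2c6. So r2c6=4.
Step 17. [r2c5∈{2,6}] box 2 places 2 nowhere but r2c5. So r2c5=2.
Step 18. [r9c6∈{6,8}] 8 has one home in row 9: r9c6 ⇒ r9c6=8.
Step 19. [r1c5∈{6,8}] r1c5 is the only open cell in col 5 admitting 6, so r1c5=6.
Step 20. [r4c7∈{9}] r4c7's peers cover all but 9 ⇒ r4c7=9.
Step 21. [r6c1∈{9}] nothing but 9 survives at r6c1. So r6c1=9.
Step 22. [r1c4∈{8}] r1c4's peers cover all but 8. So r1c4=8.
Step 23. [r4c2∈{6}] only 6 remains possible at r4c2. So r4c2=6.
Step 24. [r9c9∈{9}] r9c9's peers cover all but 9, so r9c9=9.
Step 25. [r2c3∈{6}] nothing but 6 survives at r2c3. So r2c3=6.
Step 26. [r9c2∈{7}] r9c2 is down to just 7, so r9c2=7.
Step 27. [r5c8∈{3}] r5c8's peers cover all but 3. So r5c8=3.
Step 28. [r1c3∈{9}] r1c3 is down to just 9, so r1c3=9.
Step 29. [r8c7∈{5}] r8c7 is down to just 5 ⇒ r8c7=5.
Step 30. [r4c5∈{8}] only 8 remains possible at r4c5. So r4c5=8.
Step 31. [r3c3∈{2}] r3c3 has the single candidate 2, so r3c3=2.
Step 32. [r6c6∈{5}] only 5 remains possible at r6c6, so r6c6=5.
Step 33. [r9c8∈{6}] only 6 remains possible at r9c8, so r9c8=6.
Step 34. [r2c9∈{7}] only 7 remains possible at r2c9 ⇒ r2c9=7.
Step 35. [r7c9∈{3}] r7c9 has the single candidate 3, so r7c9=3.
Step 36. [r8c6∈{6}] r8c6 is down to just 6. So r8c6=6.
Step 37. [r5c2∈{4}] r5c2 is down to just 4 ⇒ r5c2=4.
Step 38. [r7c2∈{2}] r7c2's peers cover all but 2. So r7c2=2.
Step 39. [r4c1∈{1}] only 1 remains possible at r4c1, so r4c1=1.
Step 40. [r6c4∈{4}] r6c4's peers cover all but 4 ⇒ r6c4=4.
Step 41. [r4c6∈{2}] r4c6 is down to just 2 ⇒ r4c6=2.
Step 42. [r8c3∈{3}] only 3 remains possible at r8c3, so r8c3=3.
Step 43. [r1c8∈{5}] r1c8 has the single candidate 5. So r1c8=5.

Answer: 7 1 9 8 6 3 2 5 4 / 3 5 6 1 2 4 8 9 7 / 4 8 2 5 7 9 3 1 6 / 1 6 7 3 8 2 9 4 5 / 2 4 5 6 9 7 1 3 8 / 9 3 8 4 1 5 6 7 2 / 6 2 4 9 5 1 7 8 3 / 8 9 3 7 4 6 5 2 1 / 5 7 1 2 3 8 4 6 9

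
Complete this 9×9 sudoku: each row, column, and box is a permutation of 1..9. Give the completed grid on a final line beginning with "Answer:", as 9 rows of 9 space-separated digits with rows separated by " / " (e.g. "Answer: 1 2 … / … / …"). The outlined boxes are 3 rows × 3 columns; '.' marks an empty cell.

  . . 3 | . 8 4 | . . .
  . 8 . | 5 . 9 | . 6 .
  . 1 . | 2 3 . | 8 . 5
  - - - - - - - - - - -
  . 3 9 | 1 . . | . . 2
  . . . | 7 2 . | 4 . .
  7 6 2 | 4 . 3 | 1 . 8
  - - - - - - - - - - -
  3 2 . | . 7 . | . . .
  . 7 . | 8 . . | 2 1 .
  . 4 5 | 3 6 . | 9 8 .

Step 1. [r4c5∈{5}] r4c5 is down to just 5 ⇒ r4c5=5.
Step 2. [r1c7∈{7}] r1c7's peers cover all but 7. So r1c7=7.
Step 3. [r1c2∈{5,9}] col 2 places 9 nowhere but r1c2, so r1c2=9.
Step 4. [r5c9∈{3,6,9}] col 9 places 9 nowhere but r5c9. So r5c9=9.
Step 5. [r8c3∈{6}] nothing but 6 survives at r8c3. So r8c3=6.
Step 6. [r9c1∈{1}] r9c1 is down to just 1 ⇒ r9c1=1.
Step 7. [r4c1∈{4,8}] across row 4, 4 lands solely at r4c1. So r4c1=4.
Step 8. [r5c6∈{6,8}] across row 5, 6 lands solely at r5c6. So r5c6=6.
Step 9. [r1c1∈{2,5,6}] in row 1, 5 fits only at r1c1. So r1c1=5.
Step 10. [r7c7∈{5,6}] across col 7, 5 lands solely at r7c7 ⇒ r7c7=5.
Step 11. [r7c8∈{4}] r7c8 is down to just 4 ⇒ r7c8=4.
Step 12. [r2c9∈{1,3,4}] r2c9 is the only open cell in col 9 admitting 4. So r2c9=4.
Step 13. [r7c3∈{8}] only 8 remains possible at r7c3. So r7c3=8.
Step 14. [r6c5∈{9}] only 9 remains possible at r6c5. So r6c5=9.
Step 15. [r3c3∈{4,7}] row 3 places 4 nowhere but r3c3, so r3c3=4.
Step 16. [r5c2∈{5}] r5c2 is down to just 5, so r5c2=5.
Step 17. [r8c5∈{4}] nothing but 4 survives at r8c5, so r8c5=4.
Step 18. [r4c6∈{8}] nothing but 8 survives at r4c6 ⇒ r4c6=8.
Step 19. [r4c8∈{7}] only 7 remains possible at r4c8. So r4c8=7.
Step 20. [r7c4∈{9}] r7c4 is down to just 9, so r7c4=9.
Step 21. [r5c8∈{3}] r5c8 is down to just 3, so r5c8=3.
Step 22. [r5c1∈{8}] nothing but 8 survives at r5c1, so r5c1=8.
Step 23. [r7c6∈{1}] nothing but 1 survives at r7c6 ⇒ r7c6=1.
Step 24. [r2c7∈{3}] r2c7 is down to just 3, so r2c7=3.
Step 25. [r2c5∈{1}] r2c5 is down to just 1. So r2c5=1.
Step 26. [r8c9∈{3}] only 3 remains possible at r8c9 ⇒ r8c9=3.
Step 27. [r8c1∈{9}] only 9 remains possible at r8c1 ⇒ r8c1=9.
Step 28. [r5c3∈{1}] nothing but 1 survives at r5c3. So r5c3=1.
Step 29. [r2c1∈{2}] only 2 remains possible at r2c1, so r2c1=2.
Step 30. [r7c9∈{6}] r7c9's peers cover all but 6 ⇒ r7c9=6.
Step 31. [r3c6∈{7}] only 7 remains possible at r3c6 ⇒ r3c6=7.
Step 32. [r3c8∈{9}] r3c8's peers cover all but 9, so r3c8=9.
Step 33. [r1c4∈{6}] r1c4 has the single candidate 6. So r1c4=6.
Step 34. [r2c3∈{7}] r2c3 is down to just 7 ⇒ r2c3=7.
Step 35. [r4c7∈{6}] r4c7 is down to just 6. So r4c7=6.
Step 36. [r6c8∈{5}] r6c8 is down to just 5, so r6c8=5.
Step 37. [r1c9∈{1}] r1c9 has the single candidate 1. So r1c9=1.
Step 38. [r3c1∈{6}] r3c1 is down to just 6, so r3c1=6.
Step 39. [r8c6∈{5}] r8c6's peers cover all but 5. So r8c6=5.
Step 40. [r9c6∈{2}] r9c6 is down to just 2. So r9c6=2.
Step 41. [r1c8∈{2}] r1c8 has the single candidate 2 ⇒ r1c8=2.
Step 42. [r9c9∈{7}] r9c9 is down to just 7. So r9c9=7.

Answer: 5 9 3 6 8 4 7 2 1 / 2 8 7 5 1 9 3 6 4 / 6 1 4 2 3 7 8 9 5 / 4 3 9 1 5 8 6 7 2 / 8 5 1 7 2 6 4 3 9 / 7 6 2 4 9 3 1 5 8 / 3 2 8 9 7 1 5 4 6 / 9 7 6 8 4 5 2 1 3 / 1 4 5 3 6 2 9 8 7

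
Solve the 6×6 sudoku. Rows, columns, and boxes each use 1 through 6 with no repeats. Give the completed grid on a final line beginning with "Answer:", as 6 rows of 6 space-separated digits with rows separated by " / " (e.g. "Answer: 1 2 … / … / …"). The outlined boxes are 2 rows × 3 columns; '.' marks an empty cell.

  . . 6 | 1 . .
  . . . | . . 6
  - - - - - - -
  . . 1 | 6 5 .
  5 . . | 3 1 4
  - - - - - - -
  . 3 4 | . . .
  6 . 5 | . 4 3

Step 1. [r6c4∈{2}] r6c4's peers cover all but 2 ⇒ r6c4=2.
Step 2. [r5c1∈{1,2}] across row 5, 2 lands solely at r5c1 ⇒ r5c1=2.
Step 3. [r2c3∈{2,3}] 3 has one home in col 3: r2c3 ⇒ r2c3=3.
Step 4. [r1c1∈{4}] r1c1 is down to just 4, so r1c1=4.
Step 5. [r2c5∈{2}] nothing but 2 survives at r2c5, so r2c5=2.
Step 6. [r1c6∈{5}] r1c6 has the single candidate 5 ⇒ r1c6=5.
Step 7. [r1c2∈{2}] r1c2 has the single candidate 2. So r1c2=2.
Step 8. [r2c1∈{1}] r2c1 is down to just 1, so r2c1=1.
Step 9. [r5c6∈{1}] r5c6's peers cover all but 1, so r5c6=1.
Step 10. [r5c5∈{6}] r5c5's peers cover all but 6. So r5c5=6.
Step 11. [r3c1∈{3}] r3c1's peers cover all but 3 ⇒ r3c1=3.
Step 12. [r5c4∈{5}] r5c4 has the single candidate 5. So r5c4=5.
Step 13. [r1c5∈{3}] only 3 remains possible at r1c5. So r1c5=3.
Step 14. [r3c6∈{2}] r3c6's peers cover all but 2, so r3c6=2.
Step 15. [r2c4∈{4}] r2c4's peers cover all but 4, so r2c4=4.
Step 16. [r2c2∈{5}] nothing but 5 survives at r2c2, so r2c2=5.
Step 17. [r3c2∈{4}] r3c2 is down to just 4, so r3c2=4.
Step 18. [r4c2∈{6}] nothing but 6 survives at r4c2, so r4c2=6.
Step 19. [r6c2∈{1}] only 1 remains possible at r6c2. So r6c2=1.
Step 20. [r4c3∈{2}] r4c3 is down to just 2. So r4c3=2.

Answer: 4 2 6 1 3 5 / 1 5 3 4 2 6 / 3 4 1 6 5 2 / 5 6 2 3 1 4 / 2 3 4 5 6 1 / 6 1 5 2 4 3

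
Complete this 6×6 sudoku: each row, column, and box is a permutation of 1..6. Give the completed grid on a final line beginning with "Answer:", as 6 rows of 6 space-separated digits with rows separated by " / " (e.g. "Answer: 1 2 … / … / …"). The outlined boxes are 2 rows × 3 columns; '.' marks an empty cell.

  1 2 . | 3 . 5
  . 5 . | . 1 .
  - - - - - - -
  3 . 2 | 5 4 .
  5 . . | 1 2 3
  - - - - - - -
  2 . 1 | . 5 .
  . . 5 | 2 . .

Step 1. [r3c6∈{6}] r3c6 is down to just 6. So r3c6=6.
Step 2. [r1c3∈{4,6}] r1c3 is the only open cell in row 1 admitting 4 ⇒ r1c3=4.
Step 3. [r5c6∈{4}] nothing but 4 survives at r5c6, so r5c6=4.
Step 4. [r5c4∈{6}] only 6 remains possible at r5c4. So r5c4=6.
Step 5. [r4c2∈{4,6}] r4c2 is the only open cell in row 4 admitting 4. So r4c2=4.
Step 6. [r2c1∈{6}] nothing but 6 survives at r2c1. So r2c1=6.
Step 7. [r6c2∈{3,6}] 6 has one home in row 6: r6c2. So r6c2=6.
Step 8. [r6c6∈{1}] r6c6 is down to just 1, so r6c6=1.
Step 9. [r1c5∈{6}] r1c5 is down to just 6, so r1c5=6.
Step 10. [r6c5∈{3}] only 3 remains possible at r6c5, so r6c5=3.
Step 11. [r5c2∈{3}] only 3 remains possible at r5c2, so r5c2=3.
Step 12. [r2c4∈{4}] only 4 remains possible at r2c4 ⇒ r2c4=4.
Step 13. [r2c3∈{3}] only 3 remains possible at r2c3. So r2c3=3.
Step 14. [r4c3∈{6}] nothing but 6 survives at r4c3. So r4c3=6.
Step 15. [r2c6∈{2}] only 2 remains possible at r2c6. So r2c6=2.
Step 16. [r6c1∈{4}] r6c1 has the single candidate 4 ⇒ r6c1=4.
Step 17. [r3c2∈{1}] only 1 remains possible at r3c2 ⇒ r3c2=1.

Answer: 1 2 4 3 6 5 / 6 5 3 4 1 2 / 3 1 2 5 4 6 / 5 4 6 1 2 3 / 2 3 1 6 5 4 / 4 6 5 2 3 1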